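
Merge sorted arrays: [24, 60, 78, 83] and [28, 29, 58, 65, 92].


Take 24 from A
Take 28 from B
Take 29 from B
Take 58 from B
Take 60 from A
Take 65 from B
Take 78 from A
Take 83 from A

Merged: [24, 28, 29, 58, 60, 65, 78, 83, 92]


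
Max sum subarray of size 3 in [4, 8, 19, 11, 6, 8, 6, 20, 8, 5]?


[0:3]: 31
[1:4]: 38
[2:5]: 36
[3:6]: 25
[4:7]: 20
[5:8]: 34
[6:9]: 34
[7:10]: 33

Max: 38 at [1:4]


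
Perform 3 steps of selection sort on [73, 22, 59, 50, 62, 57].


Initial: [73, 22, 59, 50, 62, 57]
Step 1: min=22 at 1
  Swap: [22, 73, 59, 50, 62, 57]
Step 2: min=50 at 3
  Swap: [22, 50, 59, 73, 62, 57]
Step 3: min=57 at 5
  Swap: [22, 50, 57, 73, 62, 59]

After 3 steps: [22, 50, 57, 73, 62, 59]


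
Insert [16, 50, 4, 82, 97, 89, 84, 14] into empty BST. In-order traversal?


Insert 16: root
Insert 50: R from 16
Insert 4: L from 16
Insert 82: R from 16 -> R from 50
Insert 97: R from 16 -> R from 50 -> R from 82
Insert 89: R from 16 -> R from 50 -> R from 82 -> L from 97
Insert 84: R from 16 -> R from 50 -> R from 82 -> L from 97 -> L from 89
Insert 14: L from 16 -> R from 4

In-order: [4, 14, 16, 50, 82, 84, 89, 97]


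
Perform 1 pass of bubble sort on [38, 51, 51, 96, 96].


Initial: [38, 51, 51, 96, 96]
Pass 1: [38, 51, 51, 96, 96] (0 swaps)

After 1 pass: [38, 51, 51, 96, 96]


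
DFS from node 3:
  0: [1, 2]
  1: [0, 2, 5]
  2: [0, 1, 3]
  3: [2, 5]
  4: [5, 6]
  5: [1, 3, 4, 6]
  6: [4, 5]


Visit 3, push [5, 2]
Visit 2, push [1, 0]
Visit 0, push [1]
Visit 1, push [5]
Visit 5, push [6, 4]
Visit 4, push [6]
Visit 6, push []

DFS order: [3, 2, 0, 1, 5, 4, 6]


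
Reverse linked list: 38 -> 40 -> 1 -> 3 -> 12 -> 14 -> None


Step 1: curr=38, set curr.next=prev(None) | reversed so far: 38
Step 2: curr=40, set curr.next=prev(38) | reversed so far: 40 -> 38
Step 3: curr=1, set curr.next=prev(40) | reversed so far: 1 -> 40 -> 38
Step 4: curr=3, set curr.next=prev(1) | reversed so far: 3 -> 1 -> 40 -> 38
Step 5: curr=12, set curr.next=prev(3) | reversed so far: 12 -> 3 -> 1 -> 40 -> 38
Step 6: curr=14, set curr.next=prev(12) | reversed so far: 14 -> 12 -> 3 -> 1 -> 40 -> 38

14 -> 12 -> 3 -> 1 -> 40 -> 38 -> None


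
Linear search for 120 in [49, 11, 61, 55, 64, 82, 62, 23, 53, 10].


i=0: 49!=120
i=1: 11!=120
i=2: 61!=120
i=3: 55!=120
i=4: 64!=120
i=5: 82!=120
i=6: 62!=120
i=7: 23!=120
i=8: 53!=120
i=9: 10!=120

Not found, 10 comps


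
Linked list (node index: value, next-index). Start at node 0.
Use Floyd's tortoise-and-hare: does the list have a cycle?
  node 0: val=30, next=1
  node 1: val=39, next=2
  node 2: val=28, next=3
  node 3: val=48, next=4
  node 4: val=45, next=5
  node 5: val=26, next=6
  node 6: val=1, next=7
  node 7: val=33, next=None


Floyd's tortoise (slow, +1) and hare (fast, +2):
  init: slow=0, fast=0
  step 1: slow=1, fast=2
  step 2: slow=2, fast=4
  step 3: slow=3, fast=6
  step 4: fast 6->7->None, no cycle

Cycle: no


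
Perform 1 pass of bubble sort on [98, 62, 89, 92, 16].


Initial: [98, 62, 89, 92, 16]
Pass 1: [62, 89, 92, 16, 98] (4 swaps)

After 1 pass: [62, 89, 92, 16, 98]


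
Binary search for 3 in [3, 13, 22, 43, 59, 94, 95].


Step 1: lo=0, hi=6, mid=3, val=43
Step 2: lo=0, hi=2, mid=1, val=13
Step 3: lo=0, hi=0, mid=0, val=3

Found at index 0


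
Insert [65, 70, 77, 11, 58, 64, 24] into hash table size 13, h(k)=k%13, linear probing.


Insert 65: h=0 -> slot 0
Insert 70: h=5 -> slot 5
Insert 77: h=12 -> slot 12
Insert 11: h=11 -> slot 11
Insert 58: h=6 -> slot 6
Insert 64: h=12, 2 probes -> slot 1
Insert 24: h=11, 4 probes -> slot 2

Table: [65, 64, 24, None, None, 70, 58, None, None, None, None, 11, 77]


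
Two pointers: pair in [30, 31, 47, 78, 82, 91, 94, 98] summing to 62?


lo=0(30)+hi=7(98)=128
lo=0(30)+hi=6(94)=124
lo=0(30)+hi=5(91)=121
lo=0(30)+hi=4(82)=112
lo=0(30)+hi=3(78)=108
lo=0(30)+hi=2(47)=77
lo=0(30)+hi=1(31)=61

No pair found


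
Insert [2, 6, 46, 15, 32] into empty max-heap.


Insert 2: [2]
Insert 6: [6, 2]
Insert 46: [46, 2, 6]
Insert 15: [46, 15, 6, 2]
Insert 32: [46, 32, 6, 2, 15]

Final heap: [46, 32, 6, 2, 15]


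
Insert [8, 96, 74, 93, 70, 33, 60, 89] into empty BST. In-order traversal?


Insert 8: root
Insert 96: R from 8
Insert 74: R from 8 -> L from 96
Insert 93: R from 8 -> L from 96 -> R from 74
Insert 70: R from 8 -> L from 96 -> L from 74
Insert 33: R from 8 -> L from 96 -> L from 74 -> L from 70
Insert 60: R from 8 -> L from 96 -> L from 74 -> L from 70 -> R from 33
Insert 89: R from 8 -> L from 96 -> R from 74 -> L from 93

In-order: [8, 33, 60, 70, 74, 89, 93, 96]


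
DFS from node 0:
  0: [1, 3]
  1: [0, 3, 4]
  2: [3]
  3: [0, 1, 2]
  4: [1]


Visit 0, push [3, 1]
Visit 1, push [4, 3]
Visit 3, push [2]
Visit 2, push []
Visit 4, push []

DFS order: [0, 1, 3, 2, 4]


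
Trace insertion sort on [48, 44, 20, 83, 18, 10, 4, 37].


Initial: [48, 44, 20, 83, 18, 10, 4, 37]
Insert 44: [44, 48, 20, 83, 18, 10, 4, 37]
Insert 20: [20, 44, 48, 83, 18, 10, 4, 37]
Insert 83: [20, 44, 48, 83, 18, 10, 4, 37]
Insert 18: [18, 20, 44, 48, 83, 10, 4, 37]
Insert 10: [10, 18, 20, 44, 48, 83, 4, 37]
Insert 4: [4, 10, 18, 20, 44, 48, 83, 37]
Insert 37: [4, 10, 18, 20, 37, 44, 48, 83]

Sorted: [4, 10, 18, 20, 37, 44, 48, 83]


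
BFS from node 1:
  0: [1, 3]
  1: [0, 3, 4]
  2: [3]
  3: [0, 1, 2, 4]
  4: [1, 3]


Visit 1, enqueue [0, 3, 4]
Visit 0, enqueue []
Visit 3, enqueue [2]
Visit 4, enqueue []
Visit 2, enqueue []

BFS order: [1, 0, 3, 4, 2]


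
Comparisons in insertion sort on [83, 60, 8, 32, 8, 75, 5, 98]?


Algorithm: insertion sort
Input: [83, 60, 8, 32, 8, 75, 5, 98]
Sorted: [5, 8, 8, 32, 60, 75, 83, 98]

19


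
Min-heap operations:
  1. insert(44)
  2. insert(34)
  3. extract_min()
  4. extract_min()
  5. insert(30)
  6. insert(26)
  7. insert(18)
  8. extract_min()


insert(44) -> [44]
insert(34) -> [34, 44]
extract_min()->34, [44]
extract_min()->44, []
insert(30) -> [30]
insert(26) -> [26, 30]
insert(18) -> [18, 30, 26]
extract_min()->18, [26, 30]

Final heap: [26, 30]


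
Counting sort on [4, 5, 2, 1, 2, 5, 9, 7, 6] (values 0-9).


Input: [4, 5, 2, 1, 2, 5, 9, 7, 6]
Counts: [0, 1, 2, 0, 1, 2, 1, 1, 0, 1]

Sorted: [1, 2, 2, 4, 5, 5, 6, 7, 9]


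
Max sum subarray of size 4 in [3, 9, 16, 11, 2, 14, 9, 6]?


[0:4]: 39
[1:5]: 38
[2:6]: 43
[3:7]: 36
[4:8]: 31

Max: 43 at [2:6]


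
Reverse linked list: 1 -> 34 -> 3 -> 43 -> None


Step 1: curr=1, set curr.next=prev(None) | reversed so far: 1
Step 2: curr=34, set curr.next=prev(1) | reversed so far: 34 -> 1
Step 3: curr=3, set curr.next=prev(34) | reversed so far: 3 -> 34 -> 1
Step 4: curr=43, set curr.next=prev(3) | reversed so far: 43 -> 3 -> 34 -> 1

43 -> 3 -> 34 -> 1 -> None


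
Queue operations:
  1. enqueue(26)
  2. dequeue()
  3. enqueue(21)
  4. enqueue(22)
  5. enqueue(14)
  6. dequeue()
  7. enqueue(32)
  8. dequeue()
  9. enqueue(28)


enqueue(26) -> [26]
dequeue()->26, []
enqueue(21) -> [21]
enqueue(22) -> [21, 22]
enqueue(14) -> [21, 22, 14]
dequeue()->21, [22, 14]
enqueue(32) -> [22, 14, 32]
dequeue()->22, [14, 32]
enqueue(28) -> [14, 32, 28]

Final queue: [14, 32, 28]


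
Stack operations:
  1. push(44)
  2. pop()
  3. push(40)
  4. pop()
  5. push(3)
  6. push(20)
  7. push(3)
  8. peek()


push(44) -> [44]
pop()->44, []
push(40) -> [40]
pop()->40, []
push(3) -> [3]
push(20) -> [3, 20]
push(3) -> [3, 20, 3]
peek()->3

Final stack: [3, 20, 3]


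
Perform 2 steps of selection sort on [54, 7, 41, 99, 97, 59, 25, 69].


Initial: [54, 7, 41, 99, 97, 59, 25, 69]
Step 1: min=7 at 1
  Swap: [7, 54, 41, 99, 97, 59, 25, 69]
Step 2: min=25 at 6
  Swap: [7, 25, 41, 99, 97, 59, 54, 69]

After 2 steps: [7, 25, 41, 99, 97, 59, 54, 69]


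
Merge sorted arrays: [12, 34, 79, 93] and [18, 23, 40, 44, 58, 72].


Take 12 from A
Take 18 from B
Take 23 from B
Take 34 from A
Take 40 from B
Take 44 from B
Take 58 from B
Take 72 from B

Merged: [12, 18, 23, 34, 40, 44, 58, 72, 79, 93]


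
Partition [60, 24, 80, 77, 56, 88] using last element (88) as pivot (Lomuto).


Pivot: 88
  60 <= 88: advance i (no swap)
  24 <= 88: advance i (no swap)
  80 <= 88: advance i (no swap)
  77 <= 88: advance i (no swap)
  56 <= 88: advance i (no swap)
Place pivot at 5: [60, 24, 80, 77, 56, 88]

Partitioned: [60, 24, 80, 77, 56, 88]


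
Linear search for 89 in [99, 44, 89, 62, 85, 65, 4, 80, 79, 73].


i=0: 99!=89
i=1: 44!=89
i=2: 89==89 found!

Found at 2, 3 comps


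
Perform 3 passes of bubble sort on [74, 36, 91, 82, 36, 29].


Initial: [74, 36, 91, 82, 36, 29]
Pass 1: [36, 74, 82, 36, 29, 91] (4 swaps)
Pass 2: [36, 74, 36, 29, 82, 91] (2 swaps)
Pass 3: [36, 36, 29, 74, 82, 91] (2 swaps)

After 3 passes: [36, 36, 29, 74, 82, 91]


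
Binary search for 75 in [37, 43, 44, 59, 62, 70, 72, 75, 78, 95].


Step 1: lo=0, hi=9, mid=4, val=62
Step 2: lo=5, hi=9, mid=7, val=75

Found at index 7


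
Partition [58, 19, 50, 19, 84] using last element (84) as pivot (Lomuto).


Pivot: 84
  58 <= 84: advance i (no swap)
  19 <= 84: advance i (no swap)
  50 <= 84: advance i (no swap)
  19 <= 84: advance i (no swap)
Place pivot at 4: [58, 19, 50, 19, 84]

Partitioned: [58, 19, 50, 19, 84]


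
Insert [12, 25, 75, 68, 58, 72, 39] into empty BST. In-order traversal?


Insert 12: root
Insert 25: R from 12
Insert 75: R from 12 -> R from 25
Insert 68: R from 12 -> R from 25 -> L from 75
Insert 58: R from 12 -> R from 25 -> L from 75 -> L from 68
Insert 72: R from 12 -> R from 25 -> L from 75 -> R from 68
Insert 39: R from 12 -> R from 25 -> L from 75 -> L from 68 -> L from 58

In-order: [12, 25, 39, 58, 68, 72, 75]


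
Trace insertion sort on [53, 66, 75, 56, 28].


Initial: [53, 66, 75, 56, 28]
Insert 66: [53, 66, 75, 56, 28]
Insert 75: [53, 66, 75, 56, 28]
Insert 56: [53, 56, 66, 75, 28]
Insert 28: [28, 53, 56, 66, 75]

Sorted: [28, 53, 56, 66, 75]


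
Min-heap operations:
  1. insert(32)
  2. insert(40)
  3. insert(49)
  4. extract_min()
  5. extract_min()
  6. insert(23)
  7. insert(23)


insert(32) -> [32]
insert(40) -> [32, 40]
insert(49) -> [32, 40, 49]
extract_min()->32, [40, 49]
extract_min()->40, [49]
insert(23) -> [23, 49]
insert(23) -> [23, 49, 23]

Final heap: [23, 49, 23]


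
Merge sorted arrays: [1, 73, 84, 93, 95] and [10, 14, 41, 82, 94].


Take 1 from A
Take 10 from B
Take 14 from B
Take 41 from B
Take 73 from A
Take 82 from B
Take 84 from A
Take 93 from A
Take 94 from B

Merged: [1, 10, 14, 41, 73, 82, 84, 93, 94, 95]


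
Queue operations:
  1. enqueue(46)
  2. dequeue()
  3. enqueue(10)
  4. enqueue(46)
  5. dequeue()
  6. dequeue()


enqueue(46) -> [46]
dequeue()->46, []
enqueue(10) -> [10]
enqueue(46) -> [10, 46]
dequeue()->10, [46]
dequeue()->46, []

Final queue: []


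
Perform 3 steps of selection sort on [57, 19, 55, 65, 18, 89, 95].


Initial: [57, 19, 55, 65, 18, 89, 95]
Step 1: min=18 at 4
  Swap: [18, 19, 55, 65, 57, 89, 95]
Step 2: min=19 at 1
  Swap: [18, 19, 55, 65, 57, 89, 95]
Step 3: min=55 at 2
  Swap: [18, 19, 55, 65, 57, 89, 95]

After 3 steps: [18, 19, 55, 65, 57, 89, 95]


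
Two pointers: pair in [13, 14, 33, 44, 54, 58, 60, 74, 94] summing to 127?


lo=0(13)+hi=8(94)=107
lo=1(14)+hi=8(94)=108
lo=2(33)+hi=8(94)=127

Yes: 33+94=127


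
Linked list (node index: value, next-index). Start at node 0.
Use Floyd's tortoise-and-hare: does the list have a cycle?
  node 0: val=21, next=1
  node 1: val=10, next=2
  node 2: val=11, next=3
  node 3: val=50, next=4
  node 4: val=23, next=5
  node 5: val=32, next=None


Floyd's tortoise (slow, +1) and hare (fast, +2):
  init: slow=0, fast=0
  step 1: slow=1, fast=2
  step 2: slow=2, fast=4
  step 3: fast 4->5->None, no cycle

Cycle: no


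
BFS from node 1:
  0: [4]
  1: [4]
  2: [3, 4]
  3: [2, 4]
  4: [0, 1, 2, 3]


Visit 1, enqueue [4]
Visit 4, enqueue [0, 2, 3]
Visit 0, enqueue []
Visit 2, enqueue []
Visit 3, enqueue []

BFS order: [1, 4, 0, 2, 3]


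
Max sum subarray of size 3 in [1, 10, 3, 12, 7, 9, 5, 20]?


[0:3]: 14
[1:4]: 25
[2:5]: 22
[3:6]: 28
[4:7]: 21
[5:8]: 34

Max: 34 at [5:8]


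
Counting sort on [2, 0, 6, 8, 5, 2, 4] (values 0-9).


Input: [2, 0, 6, 8, 5, 2, 4]
Counts: [1, 0, 2, 0, 1, 1, 1, 0, 1, 0]

Sorted: [0, 2, 2, 4, 5, 6, 8]


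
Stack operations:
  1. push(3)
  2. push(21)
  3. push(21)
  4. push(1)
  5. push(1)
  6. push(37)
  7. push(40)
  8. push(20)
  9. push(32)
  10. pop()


push(3) -> [3]
push(21) -> [3, 21]
push(21) -> [3, 21, 21]
push(1) -> [3, 21, 21, 1]
push(1) -> [3, 21, 21, 1, 1]
push(37) -> [3, 21, 21, 1, 1, 37]
push(40) -> [3, 21, 21, 1, 1, 37, 40]
push(20) -> [3, 21, 21, 1, 1, 37, 40, 20]
push(32) -> [3, 21, 21, 1, 1, 37, 40, 20, 32]
pop()->32, [3, 21, 21, 1, 1, 37, 40, 20]

Final stack: [3, 21, 21, 1, 1, 37, 40, 20]


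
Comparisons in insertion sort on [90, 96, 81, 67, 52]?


Algorithm: insertion sort
Input: [90, 96, 81, 67, 52]
Sorted: [52, 67, 81, 90, 96]

10


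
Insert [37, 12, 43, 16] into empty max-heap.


Insert 37: [37]
Insert 12: [37, 12]
Insert 43: [43, 12, 37]
Insert 16: [43, 16, 37, 12]

Final heap: [43, 16, 37, 12]


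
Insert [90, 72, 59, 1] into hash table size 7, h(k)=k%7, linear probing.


Insert 90: h=6 -> slot 6
Insert 72: h=2 -> slot 2
Insert 59: h=3 -> slot 3
Insert 1: h=1 -> slot 1

Table: [None, 1, 72, 59, None, None, 90]


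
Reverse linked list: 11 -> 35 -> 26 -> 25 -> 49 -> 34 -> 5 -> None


Step 1: curr=11, set curr.next=prev(None) | reversed so far: 11
Step 2: curr=35, set curr.next=prev(11) | reversed so far: 35 -> 11
Step 3: curr=26, set curr.next=prev(35) | reversed so far: 26 -> 35 -> 11
Step 4: curr=25, set curr.next=prev(26) | reversed so far: 25 -> 26 -> 35 -> 11
Step 5: curr=49, set curr.next=prev(25) | reversed so far: 49 -> 25 -> 26 -> 35 -> 11
Step 6: curr=34, set curr.next=prev(49) | reversed so far: 34 -> 49 -> 25 -> 26 -> 35 -> 11
Step 7: curr=5, set curr.next=prev(34) | reversed so far: 5 -> 34 -> 49 -> 25 -> 26 -> 35 -> 11

5 -> 34 -> 49 -> 25 -> 26 -> 35 -> 11 -> None


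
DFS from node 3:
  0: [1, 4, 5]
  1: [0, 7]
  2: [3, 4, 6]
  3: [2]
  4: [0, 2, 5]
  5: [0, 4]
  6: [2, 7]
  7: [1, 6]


Visit 3, push [2]
Visit 2, push [6, 4]
Visit 4, push [5, 0]
Visit 0, push [5, 1]
Visit 1, push [7]
Visit 7, push [6]
Visit 6, push []
Visit 5, push []

DFS order: [3, 2, 4, 0, 1, 7, 6, 5]


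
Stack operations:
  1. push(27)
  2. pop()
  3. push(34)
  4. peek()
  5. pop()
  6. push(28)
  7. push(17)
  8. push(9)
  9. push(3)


push(27) -> [27]
pop()->27, []
push(34) -> [34]
peek()->34
pop()->34, []
push(28) -> [28]
push(17) -> [28, 17]
push(9) -> [28, 17, 9]
push(3) -> [28, 17, 9, 3]

Final stack: [28, 17, 9, 3]


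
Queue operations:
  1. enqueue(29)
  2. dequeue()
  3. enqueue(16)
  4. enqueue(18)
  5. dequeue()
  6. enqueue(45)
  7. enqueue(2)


enqueue(29) -> [29]
dequeue()->29, []
enqueue(16) -> [16]
enqueue(18) -> [16, 18]
dequeue()->16, [18]
enqueue(45) -> [18, 45]
enqueue(2) -> [18, 45, 2]

Final queue: [18, 45, 2]


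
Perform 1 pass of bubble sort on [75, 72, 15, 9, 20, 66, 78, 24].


Initial: [75, 72, 15, 9, 20, 66, 78, 24]
Pass 1: [72, 15, 9, 20, 66, 75, 24, 78] (6 swaps)

After 1 pass: [72, 15, 9, 20, 66, 75, 24, 78]


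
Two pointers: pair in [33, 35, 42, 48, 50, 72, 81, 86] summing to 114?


lo=0(33)+hi=7(86)=119
lo=0(33)+hi=6(81)=114

Yes: 33+81=114


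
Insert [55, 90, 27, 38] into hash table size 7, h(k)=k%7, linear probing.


Insert 55: h=6 -> slot 6
Insert 90: h=6, 1 probes -> slot 0
Insert 27: h=6, 2 probes -> slot 1
Insert 38: h=3 -> slot 3

Table: [90, 27, None, 38, None, None, 55]


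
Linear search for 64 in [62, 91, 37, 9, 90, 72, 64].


i=0: 62!=64
i=1: 91!=64
i=2: 37!=64
i=3: 9!=64
i=4: 90!=64
i=5: 72!=64
i=6: 64==64 found!

Found at 6, 7 comps


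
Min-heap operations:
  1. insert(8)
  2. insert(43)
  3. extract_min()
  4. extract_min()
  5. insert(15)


insert(8) -> [8]
insert(43) -> [8, 43]
extract_min()->8, [43]
extract_min()->43, []
insert(15) -> [15]

Final heap: [15]


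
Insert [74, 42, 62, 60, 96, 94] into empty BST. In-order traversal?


Insert 74: root
Insert 42: L from 74
Insert 62: L from 74 -> R from 42
Insert 60: L from 74 -> R from 42 -> L from 62
Insert 96: R from 74
Insert 94: R from 74 -> L from 96

In-order: [42, 60, 62, 74, 94, 96]


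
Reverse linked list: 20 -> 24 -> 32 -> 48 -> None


Step 1: curr=20, set curr.next=prev(None) | reversed so far: 20
Step 2: curr=24, set curr.next=prev(20) | reversed so far: 24 -> 20
Step 3: curr=32, set curr.next=prev(24) | reversed so far: 32 -> 24 -> 20
Step 4: curr=48, set curr.next=prev(32) | reversed so far: 48 -> 32 -> 24 -> 20

48 -> 32 -> 24 -> 20 -> None


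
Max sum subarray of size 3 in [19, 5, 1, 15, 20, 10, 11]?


[0:3]: 25
[1:4]: 21
[2:5]: 36
[3:6]: 45
[4:7]: 41

Max: 45 at [3:6]


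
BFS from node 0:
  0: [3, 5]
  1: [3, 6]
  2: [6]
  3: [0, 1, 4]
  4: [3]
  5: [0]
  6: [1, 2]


Visit 0, enqueue [3, 5]
Visit 3, enqueue [1, 4]
Visit 5, enqueue []
Visit 1, enqueue [6]
Visit 4, enqueue []
Visit 6, enqueue [2]
Visit 2, enqueue []

BFS order: [0, 3, 5, 1, 4, 6, 2]


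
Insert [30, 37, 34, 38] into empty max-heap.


Insert 30: [30]
Insert 37: [37, 30]
Insert 34: [37, 30, 34]
Insert 38: [38, 37, 34, 30]

Final heap: [38, 37, 34, 30]


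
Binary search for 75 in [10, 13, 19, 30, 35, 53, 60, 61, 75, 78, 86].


Step 1: lo=0, hi=10, mid=5, val=53
Step 2: lo=6, hi=10, mid=8, val=75

Found at index 8


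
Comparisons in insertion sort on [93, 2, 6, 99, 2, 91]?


Algorithm: insertion sort
Input: [93, 2, 6, 99, 2, 91]
Sorted: [2, 2, 6, 91, 93, 99]

11


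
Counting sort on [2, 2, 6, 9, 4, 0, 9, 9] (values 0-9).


Input: [2, 2, 6, 9, 4, 0, 9, 9]
Counts: [1, 0, 2, 0, 1, 0, 1, 0, 0, 3]

Sorted: [0, 2, 2, 4, 6, 9, 9, 9]


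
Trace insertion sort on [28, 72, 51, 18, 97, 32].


Initial: [28, 72, 51, 18, 97, 32]
Insert 72: [28, 72, 51, 18, 97, 32]
Insert 51: [28, 51, 72, 18, 97, 32]
Insert 18: [18, 28, 51, 72, 97, 32]
Insert 97: [18, 28, 51, 72, 97, 32]
Insert 32: [18, 28, 32, 51, 72, 97]

Sorted: [18, 28, 32, 51, 72, 97]


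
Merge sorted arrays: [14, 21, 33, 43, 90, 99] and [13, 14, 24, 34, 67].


Take 13 from B
Take 14 from A
Take 14 from B
Take 21 from A
Take 24 from B
Take 33 from A
Take 34 from B
Take 43 from A
Take 67 from B

Merged: [13, 14, 14, 21, 24, 33, 34, 43, 67, 90, 99]


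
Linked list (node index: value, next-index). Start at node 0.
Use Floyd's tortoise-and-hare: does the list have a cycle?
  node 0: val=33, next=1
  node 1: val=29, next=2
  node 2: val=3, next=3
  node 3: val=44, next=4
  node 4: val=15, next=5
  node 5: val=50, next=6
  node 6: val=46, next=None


Floyd's tortoise (slow, +1) and hare (fast, +2):
  init: slow=0, fast=0
  step 1: slow=1, fast=2
  step 2: slow=2, fast=4
  step 3: slow=3, fast=6
  step 4: fast -> None, no cycle

Cycle: no


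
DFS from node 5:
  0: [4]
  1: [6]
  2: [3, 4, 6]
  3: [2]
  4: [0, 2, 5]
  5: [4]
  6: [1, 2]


Visit 5, push [4]
Visit 4, push [2, 0]
Visit 0, push []
Visit 2, push [6, 3]
Visit 3, push []
Visit 6, push [1]
Visit 1, push []

DFS order: [5, 4, 0, 2, 3, 6, 1]


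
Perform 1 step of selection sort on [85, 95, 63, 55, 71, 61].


Initial: [85, 95, 63, 55, 71, 61]
Step 1: min=55 at 3
  Swap: [55, 95, 63, 85, 71, 61]

After 1 step: [55, 95, 63, 85, 71, 61]


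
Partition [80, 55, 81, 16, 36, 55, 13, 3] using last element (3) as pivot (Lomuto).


Pivot: 3
Place pivot at 0: [3, 55, 81, 16, 36, 55, 13, 80]

Partitioned: [3, 55, 81, 16, 36, 55, 13, 80]


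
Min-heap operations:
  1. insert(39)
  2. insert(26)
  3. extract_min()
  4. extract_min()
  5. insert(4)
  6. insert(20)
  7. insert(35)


insert(39) -> [39]
insert(26) -> [26, 39]
extract_min()->26, [39]
extract_min()->39, []
insert(4) -> [4]
insert(20) -> [4, 20]
insert(35) -> [4, 20, 35]

Final heap: [4, 20, 35]


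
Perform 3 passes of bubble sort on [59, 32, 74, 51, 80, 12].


Initial: [59, 32, 74, 51, 80, 12]
Pass 1: [32, 59, 51, 74, 12, 80] (3 swaps)
Pass 2: [32, 51, 59, 12, 74, 80] (2 swaps)
Pass 3: [32, 51, 12, 59, 74, 80] (1 swaps)

After 3 passes: [32, 51, 12, 59, 74, 80]


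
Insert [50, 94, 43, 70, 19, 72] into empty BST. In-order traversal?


Insert 50: root
Insert 94: R from 50
Insert 43: L from 50
Insert 70: R from 50 -> L from 94
Insert 19: L from 50 -> L from 43
Insert 72: R from 50 -> L from 94 -> R from 70

In-order: [19, 43, 50, 70, 72, 94]


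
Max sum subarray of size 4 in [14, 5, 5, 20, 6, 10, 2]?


[0:4]: 44
[1:5]: 36
[2:6]: 41
[3:7]: 38

Max: 44 at [0:4]


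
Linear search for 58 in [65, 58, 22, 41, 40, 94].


i=0: 65!=58
i=1: 58==58 found!

Found at 1, 2 comps


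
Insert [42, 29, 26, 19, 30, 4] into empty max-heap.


Insert 42: [42]
Insert 29: [42, 29]
Insert 26: [42, 29, 26]
Insert 19: [42, 29, 26, 19]
Insert 30: [42, 30, 26, 19, 29]
Insert 4: [42, 30, 26, 19, 29, 4]

Final heap: [42, 30, 26, 19, 29, 4]


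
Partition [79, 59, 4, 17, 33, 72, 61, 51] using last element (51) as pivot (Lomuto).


Pivot: 51
  4 <= 51: swap -> [4, 59, 79, 17, 33, 72, 61, 51]
  17 <= 51: swap -> [4, 17, 79, 59, 33, 72, 61, 51]
  33 <= 51: swap -> [4, 17, 33, 59, 79, 72, 61, 51]
Place pivot at 3: [4, 17, 33, 51, 79, 72, 61, 59]

Partitioned: [4, 17, 33, 51, 79, 72, 61, 59]


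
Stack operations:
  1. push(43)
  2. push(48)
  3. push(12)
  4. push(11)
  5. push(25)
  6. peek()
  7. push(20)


push(43) -> [43]
push(48) -> [43, 48]
push(12) -> [43, 48, 12]
push(11) -> [43, 48, 12, 11]
push(25) -> [43, 48, 12, 11, 25]
peek()->25
push(20) -> [43, 48, 12, 11, 25, 20]

Final stack: [43, 48, 12, 11, 25, 20]


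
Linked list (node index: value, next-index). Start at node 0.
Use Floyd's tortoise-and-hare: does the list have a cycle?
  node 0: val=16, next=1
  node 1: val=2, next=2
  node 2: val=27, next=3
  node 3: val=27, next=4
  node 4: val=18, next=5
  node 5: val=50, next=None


Floyd's tortoise (slow, +1) and hare (fast, +2):
  init: slow=0, fast=0
  step 1: slow=1, fast=2
  step 2: slow=2, fast=4
  step 3: fast 4->5->None, no cycle

Cycle: no


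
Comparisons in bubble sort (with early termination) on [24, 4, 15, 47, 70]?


Algorithm: bubble sort (with early termination)
Input: [24, 4, 15, 47, 70]
Sorted: [4, 15, 24, 47, 70]

7


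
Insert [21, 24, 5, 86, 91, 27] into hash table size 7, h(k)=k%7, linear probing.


Insert 21: h=0 -> slot 0
Insert 24: h=3 -> slot 3
Insert 5: h=5 -> slot 5
Insert 86: h=2 -> slot 2
Insert 91: h=0, 1 probes -> slot 1
Insert 27: h=6 -> slot 6

Table: [21, 91, 86, 24, None, 5, 27]


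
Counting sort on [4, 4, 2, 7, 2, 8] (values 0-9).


Input: [4, 4, 2, 7, 2, 8]
Counts: [0, 0, 2, 0, 2, 0, 0, 1, 1, 0]

Sorted: [2, 2, 4, 4, 7, 8]


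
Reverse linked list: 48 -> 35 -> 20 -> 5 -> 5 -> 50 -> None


Step 1: curr=48, set curr.next=prev(None) | reversed so far: 48
Step 2: curr=35, set curr.next=prev(48) | reversed so far: 35 -> 48
Step 3: curr=20, set curr.next=prev(35) | reversed so far: 20 -> 35 -> 48
Step 4: curr=5, set curr.next=prev(20) | reversed so far: 5 -> 20 -> 35 -> 48
Step 5: curr=5, set curr.next=prev(5) | reversed so far: 5 -> 5 -> 20 -> 35 -> 48
Step 6: curr=50, set curr.next=prev(5) | reversed so far: 50 -> 5 -> 5 -> 20 -> 35 -> 48

50 -> 5 -> 5 -> 20 -> 35 -> 48 -> None


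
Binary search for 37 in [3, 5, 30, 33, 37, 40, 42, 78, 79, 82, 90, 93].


Step 1: lo=0, hi=11, mid=5, val=40
Step 2: lo=0, hi=4, mid=2, val=30
Step 3: lo=3, hi=4, mid=3, val=33
Step 4: lo=4, hi=4, mid=4, val=37

Found at index 4


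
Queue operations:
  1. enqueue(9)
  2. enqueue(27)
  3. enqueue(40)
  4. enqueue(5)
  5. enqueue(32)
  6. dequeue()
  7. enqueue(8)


enqueue(9) -> [9]
enqueue(27) -> [9, 27]
enqueue(40) -> [9, 27, 40]
enqueue(5) -> [9, 27, 40, 5]
enqueue(32) -> [9, 27, 40, 5, 32]
dequeue()->9, [27, 40, 5, 32]
enqueue(8) -> [27, 40, 5, 32, 8]

Final queue: [27, 40, 5, 32, 8]


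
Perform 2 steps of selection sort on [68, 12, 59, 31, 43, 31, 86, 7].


Initial: [68, 12, 59, 31, 43, 31, 86, 7]
Step 1: min=7 at 7
  Swap: [7, 12, 59, 31, 43, 31, 86, 68]
Step 2: min=12 at 1
  Swap: [7, 12, 59, 31, 43, 31, 86, 68]

After 2 steps: [7, 12, 59, 31, 43, 31, 86, 68]


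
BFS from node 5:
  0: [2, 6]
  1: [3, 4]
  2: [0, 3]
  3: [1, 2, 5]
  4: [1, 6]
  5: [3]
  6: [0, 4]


Visit 5, enqueue [3]
Visit 3, enqueue [1, 2]
Visit 1, enqueue [4]
Visit 2, enqueue [0]
Visit 4, enqueue [6]
Visit 0, enqueue []
Visit 6, enqueue []

BFS order: [5, 3, 1, 2, 4, 0, 6]


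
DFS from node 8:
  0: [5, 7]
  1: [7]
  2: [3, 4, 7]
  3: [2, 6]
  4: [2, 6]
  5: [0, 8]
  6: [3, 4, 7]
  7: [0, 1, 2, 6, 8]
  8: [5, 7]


Visit 8, push [7, 5]
Visit 5, push [0]
Visit 0, push [7]
Visit 7, push [6, 2, 1]
Visit 1, push []
Visit 2, push [4, 3]
Visit 3, push [6]
Visit 6, push [4]
Visit 4, push []

DFS order: [8, 5, 0, 7, 1, 2, 3, 6, 4]


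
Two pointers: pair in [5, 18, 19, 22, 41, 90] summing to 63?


lo=0(5)+hi=5(90)=95
lo=0(5)+hi=4(41)=46
lo=1(18)+hi=4(41)=59
lo=2(19)+hi=4(41)=60
lo=3(22)+hi=4(41)=63

Yes: 22+41=63


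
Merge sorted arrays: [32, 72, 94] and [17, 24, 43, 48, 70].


Take 17 from B
Take 24 from B
Take 32 from A
Take 43 from B
Take 48 from B
Take 70 from B

Merged: [17, 24, 32, 43, 48, 70, 72, 94]


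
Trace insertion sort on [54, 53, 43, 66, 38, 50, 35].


Initial: [54, 53, 43, 66, 38, 50, 35]
Insert 53: [53, 54, 43, 66, 38, 50, 35]
Insert 43: [43, 53, 54, 66, 38, 50, 35]
Insert 66: [43, 53, 54, 66, 38, 50, 35]
Insert 38: [38, 43, 53, 54, 66, 50, 35]
Insert 50: [38, 43, 50, 53, 54, 66, 35]
Insert 35: [35, 38, 43, 50, 53, 54, 66]

Sorted: [35, 38, 43, 50, 53, 54, 66]


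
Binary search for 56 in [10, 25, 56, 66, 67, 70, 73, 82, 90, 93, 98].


Step 1: lo=0, hi=10, mid=5, val=70
Step 2: lo=0, hi=4, mid=2, val=56

Found at index 2


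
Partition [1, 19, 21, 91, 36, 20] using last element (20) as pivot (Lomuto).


Pivot: 20
  1 <= 20: advance i (no swap)
  19 <= 20: advance i (no swap)
Place pivot at 2: [1, 19, 20, 91, 36, 21]

Partitioned: [1, 19, 20, 91, 36, 21]


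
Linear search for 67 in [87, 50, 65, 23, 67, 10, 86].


i=0: 87!=67
i=1: 50!=67
i=2: 65!=67
i=3: 23!=67
i=4: 67==67 found!

Found at 4, 5 comps


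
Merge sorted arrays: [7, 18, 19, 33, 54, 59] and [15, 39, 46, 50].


Take 7 from A
Take 15 from B
Take 18 from A
Take 19 from A
Take 33 from A
Take 39 from B
Take 46 from B
Take 50 from B

Merged: [7, 15, 18, 19, 33, 39, 46, 50, 54, 59]


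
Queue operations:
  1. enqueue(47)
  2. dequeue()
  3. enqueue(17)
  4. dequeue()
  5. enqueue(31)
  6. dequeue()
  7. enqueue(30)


enqueue(47) -> [47]
dequeue()->47, []
enqueue(17) -> [17]
dequeue()->17, []
enqueue(31) -> [31]
dequeue()->31, []
enqueue(30) -> [30]

Final queue: [30]


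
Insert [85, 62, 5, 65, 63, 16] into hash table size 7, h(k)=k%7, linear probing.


Insert 85: h=1 -> slot 1
Insert 62: h=6 -> slot 6
Insert 5: h=5 -> slot 5
Insert 65: h=2 -> slot 2
Insert 63: h=0 -> slot 0
Insert 16: h=2, 1 probes -> slot 3

Table: [63, 85, 65, 16, None, 5, 62]


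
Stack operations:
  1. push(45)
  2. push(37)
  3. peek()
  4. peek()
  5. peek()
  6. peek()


push(45) -> [45]
push(37) -> [45, 37]
peek()->37
peek()->37
peek()->37
peek()->37

Final stack: [45, 37]


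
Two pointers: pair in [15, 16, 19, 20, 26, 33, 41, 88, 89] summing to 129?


lo=0(15)+hi=8(89)=104
lo=1(16)+hi=8(89)=105
lo=2(19)+hi=8(89)=108
lo=3(20)+hi=8(89)=109
lo=4(26)+hi=8(89)=115
lo=5(33)+hi=8(89)=122
lo=6(41)+hi=8(89)=130
lo=6(41)+hi=7(88)=129

Yes: 41+88=129


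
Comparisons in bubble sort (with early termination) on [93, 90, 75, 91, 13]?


Algorithm: bubble sort (with early termination)
Input: [93, 90, 75, 91, 13]
Sorted: [13, 75, 90, 91, 93]

10


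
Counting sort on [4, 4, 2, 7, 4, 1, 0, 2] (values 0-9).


Input: [4, 4, 2, 7, 4, 1, 0, 2]
Counts: [1, 1, 2, 0, 3, 0, 0, 1, 0, 0]

Sorted: [0, 1, 2, 2, 4, 4, 4, 7]


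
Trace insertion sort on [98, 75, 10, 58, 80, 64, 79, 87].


Initial: [98, 75, 10, 58, 80, 64, 79, 87]
Insert 75: [75, 98, 10, 58, 80, 64, 79, 87]
Insert 10: [10, 75, 98, 58, 80, 64, 79, 87]
Insert 58: [10, 58, 75, 98, 80, 64, 79, 87]
Insert 80: [10, 58, 75, 80, 98, 64, 79, 87]
Insert 64: [10, 58, 64, 75, 80, 98, 79, 87]
Insert 79: [10, 58, 64, 75, 79, 80, 98, 87]
Insert 87: [10, 58, 64, 75, 79, 80, 87, 98]

Sorted: [10, 58, 64, 75, 79, 80, 87, 98]


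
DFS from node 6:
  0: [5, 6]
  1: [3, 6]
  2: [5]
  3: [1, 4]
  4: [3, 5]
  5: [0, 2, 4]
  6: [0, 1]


Visit 6, push [1, 0]
Visit 0, push [5]
Visit 5, push [4, 2]
Visit 2, push []
Visit 4, push [3]
Visit 3, push [1]
Visit 1, push []

DFS order: [6, 0, 5, 2, 4, 3, 1]


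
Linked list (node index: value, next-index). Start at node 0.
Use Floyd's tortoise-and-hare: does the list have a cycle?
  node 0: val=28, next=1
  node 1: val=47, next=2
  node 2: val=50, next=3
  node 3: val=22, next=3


Floyd's tortoise (slow, +1) and hare (fast, +2):
  init: slow=0, fast=0
  step 1: slow=1, fast=2
  step 2: slow=2, fast=3
  step 3: slow=3, fast=3
  slow == fast at node 3: cycle detected

Cycle: yes


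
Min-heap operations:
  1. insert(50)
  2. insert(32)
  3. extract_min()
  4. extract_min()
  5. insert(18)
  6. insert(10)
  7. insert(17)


insert(50) -> [50]
insert(32) -> [32, 50]
extract_min()->32, [50]
extract_min()->50, []
insert(18) -> [18]
insert(10) -> [10, 18]
insert(17) -> [10, 18, 17]

Final heap: [10, 18, 17]


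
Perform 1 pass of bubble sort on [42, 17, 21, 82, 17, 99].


Initial: [42, 17, 21, 82, 17, 99]
Pass 1: [17, 21, 42, 17, 82, 99] (3 swaps)

After 1 pass: [17, 21, 42, 17, 82, 99]


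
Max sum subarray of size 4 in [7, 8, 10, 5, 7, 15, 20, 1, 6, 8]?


[0:4]: 30
[1:5]: 30
[2:6]: 37
[3:7]: 47
[4:8]: 43
[5:9]: 42
[6:10]: 35

Max: 47 at [3:7]


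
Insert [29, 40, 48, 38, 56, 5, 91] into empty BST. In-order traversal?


Insert 29: root
Insert 40: R from 29
Insert 48: R from 29 -> R from 40
Insert 38: R from 29 -> L from 40
Insert 56: R from 29 -> R from 40 -> R from 48
Insert 5: L from 29
Insert 91: R from 29 -> R from 40 -> R from 48 -> R from 56

In-order: [5, 29, 38, 40, 48, 56, 91]


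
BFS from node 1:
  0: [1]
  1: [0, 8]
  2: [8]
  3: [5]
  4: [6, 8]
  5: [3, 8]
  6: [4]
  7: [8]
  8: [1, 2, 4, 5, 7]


Visit 1, enqueue [0, 8]
Visit 0, enqueue []
Visit 8, enqueue [2, 4, 5, 7]
Visit 2, enqueue []
Visit 4, enqueue [6]
Visit 5, enqueue [3]
Visit 7, enqueue []
Visit 6, enqueue []
Visit 3, enqueue []

BFS order: [1, 0, 8, 2, 4, 5, 7, 6, 3]


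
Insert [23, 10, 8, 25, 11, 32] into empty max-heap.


Insert 23: [23]
Insert 10: [23, 10]
Insert 8: [23, 10, 8]
Insert 25: [25, 23, 8, 10]
Insert 11: [25, 23, 8, 10, 11]
Insert 32: [32, 23, 25, 10, 11, 8]

Final heap: [32, 23, 25, 10, 11, 8]


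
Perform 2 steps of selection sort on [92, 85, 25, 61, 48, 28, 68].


Initial: [92, 85, 25, 61, 48, 28, 68]
Step 1: min=25 at 2
  Swap: [25, 85, 92, 61, 48, 28, 68]
Step 2: min=28 at 5
  Swap: [25, 28, 92, 61, 48, 85, 68]

After 2 steps: [25, 28, 92, 61, 48, 85, 68]


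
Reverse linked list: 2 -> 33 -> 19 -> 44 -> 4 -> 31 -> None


Step 1: curr=2, set curr.next=prev(None) | reversed so far: 2
Step 2: curr=33, set curr.next=prev(2) | reversed so far: 33 -> 2
Step 3: curr=19, set curr.next=prev(33) | reversed so far: 19 -> 33 -> 2
Step 4: curr=44, set curr.next=prev(19) | reversed so far: 44 -> 19 -> 33 -> 2
Step 5: curr=4, set curr.next=prev(44) | reversed so far: 4 -> 44 -> 19 -> 33 -> 2
Step 6: curr=31, set curr.next=prev(4) | reversed so far: 31 -> 4 -> 44 -> 19 -> 33 -> 2

31 -> 4 -> 44 -> 19 -> 33 -> 2 -> None


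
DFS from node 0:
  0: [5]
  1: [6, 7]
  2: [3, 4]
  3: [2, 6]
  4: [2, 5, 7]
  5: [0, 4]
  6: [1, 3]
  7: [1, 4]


Visit 0, push [5]
Visit 5, push [4]
Visit 4, push [7, 2]
Visit 2, push [3]
Visit 3, push [6]
Visit 6, push [1]
Visit 1, push [7]
Visit 7, push []

DFS order: [0, 5, 4, 2, 3, 6, 1, 7]


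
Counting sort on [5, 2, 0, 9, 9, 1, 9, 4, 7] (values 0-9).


Input: [5, 2, 0, 9, 9, 1, 9, 4, 7]
Counts: [1, 1, 1, 0, 1, 1, 0, 1, 0, 3]

Sorted: [0, 1, 2, 4, 5, 7, 9, 9, 9]


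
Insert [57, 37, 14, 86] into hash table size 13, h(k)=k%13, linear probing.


Insert 57: h=5 -> slot 5
Insert 37: h=11 -> slot 11
Insert 14: h=1 -> slot 1
Insert 86: h=8 -> slot 8

Table: [None, 14, None, None, None, 57, None, None, 86, None, None, 37, None]


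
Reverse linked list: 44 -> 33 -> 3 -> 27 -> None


Step 1: curr=44, set curr.next=prev(None) | reversed so far: 44
Step 2: curr=33, set curr.next=prev(44) | reversed so far: 33 -> 44
Step 3: curr=3, set curr.next=prev(33) | reversed so far: 3 -> 33 -> 44
Step 4: curr=27, set curr.next=prev(3) | reversed so far: 27 -> 3 -> 33 -> 44

27 -> 3 -> 33 -> 44 -> None


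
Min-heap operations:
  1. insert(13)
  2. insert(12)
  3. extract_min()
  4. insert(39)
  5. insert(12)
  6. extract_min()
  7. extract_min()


insert(13) -> [13]
insert(12) -> [12, 13]
extract_min()->12, [13]
insert(39) -> [13, 39]
insert(12) -> [12, 39, 13]
extract_min()->12, [13, 39]
extract_min()->13, [39]

Final heap: [39]


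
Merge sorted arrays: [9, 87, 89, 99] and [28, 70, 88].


Take 9 from A
Take 28 from B
Take 70 from B
Take 87 from A
Take 88 from B

Merged: [9, 28, 70, 87, 88, 89, 99]


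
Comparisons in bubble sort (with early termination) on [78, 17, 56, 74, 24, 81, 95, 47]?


Algorithm: bubble sort (with early termination)
Input: [78, 17, 56, 74, 24, 81, 95, 47]
Sorted: [17, 24, 47, 56, 74, 78, 81, 95]

27


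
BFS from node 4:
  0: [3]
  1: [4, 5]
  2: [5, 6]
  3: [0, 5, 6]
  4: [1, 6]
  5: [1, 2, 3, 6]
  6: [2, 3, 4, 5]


Visit 4, enqueue [1, 6]
Visit 1, enqueue [5]
Visit 6, enqueue [2, 3]
Visit 5, enqueue []
Visit 2, enqueue []
Visit 3, enqueue [0]
Visit 0, enqueue []

BFS order: [4, 1, 6, 5, 2, 3, 0]


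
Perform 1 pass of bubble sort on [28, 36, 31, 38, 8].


Initial: [28, 36, 31, 38, 8]
Pass 1: [28, 31, 36, 8, 38] (2 swaps)

After 1 pass: [28, 31, 36, 8, 38]


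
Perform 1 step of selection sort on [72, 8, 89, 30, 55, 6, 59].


Initial: [72, 8, 89, 30, 55, 6, 59]
Step 1: min=6 at 5
  Swap: [6, 8, 89, 30, 55, 72, 59]

After 1 step: [6, 8, 89, 30, 55, 72, 59]


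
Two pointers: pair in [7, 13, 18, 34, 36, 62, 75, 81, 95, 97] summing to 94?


lo=0(7)+hi=9(97)=104
lo=0(7)+hi=8(95)=102
lo=0(7)+hi=7(81)=88
lo=1(13)+hi=7(81)=94

Yes: 13+81=94


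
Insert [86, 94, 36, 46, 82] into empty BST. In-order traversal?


Insert 86: root
Insert 94: R from 86
Insert 36: L from 86
Insert 46: L from 86 -> R from 36
Insert 82: L from 86 -> R from 36 -> R from 46

In-order: [36, 46, 82, 86, 94]


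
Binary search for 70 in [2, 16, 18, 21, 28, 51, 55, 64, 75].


Step 1: lo=0, hi=8, mid=4, val=28
Step 2: lo=5, hi=8, mid=6, val=55
Step 3: lo=7, hi=8, mid=7, val=64
Step 4: lo=8, hi=8, mid=8, val=75

Not found


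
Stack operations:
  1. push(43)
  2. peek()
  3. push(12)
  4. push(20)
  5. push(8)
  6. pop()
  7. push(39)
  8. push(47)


push(43) -> [43]
peek()->43
push(12) -> [43, 12]
push(20) -> [43, 12, 20]
push(8) -> [43, 12, 20, 8]
pop()->8, [43, 12, 20]
push(39) -> [43, 12, 20, 39]
push(47) -> [43, 12, 20, 39, 47]

Final stack: [43, 12, 20, 39, 47]


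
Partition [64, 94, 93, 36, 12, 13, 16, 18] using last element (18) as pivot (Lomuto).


Pivot: 18
  12 <= 18: swap -> [12, 94, 93, 36, 64, 13, 16, 18]
  13 <= 18: swap -> [12, 13, 93, 36, 64, 94, 16, 18]
  16 <= 18: swap -> [12, 13, 16, 36, 64, 94, 93, 18]
Place pivot at 3: [12, 13, 16, 18, 64, 94, 93, 36]

Partitioned: [12, 13, 16, 18, 64, 94, 93, 36]


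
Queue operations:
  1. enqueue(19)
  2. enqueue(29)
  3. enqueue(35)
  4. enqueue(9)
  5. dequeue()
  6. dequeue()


enqueue(19) -> [19]
enqueue(29) -> [19, 29]
enqueue(35) -> [19, 29, 35]
enqueue(9) -> [19, 29, 35, 9]
dequeue()->19, [29, 35, 9]
dequeue()->29, [35, 9]

Final queue: [35, 9]


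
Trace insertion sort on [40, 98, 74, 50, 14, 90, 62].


Initial: [40, 98, 74, 50, 14, 90, 62]
Insert 98: [40, 98, 74, 50, 14, 90, 62]
Insert 74: [40, 74, 98, 50, 14, 90, 62]
Insert 50: [40, 50, 74, 98, 14, 90, 62]
Insert 14: [14, 40, 50, 74, 98, 90, 62]
Insert 90: [14, 40, 50, 74, 90, 98, 62]
Insert 62: [14, 40, 50, 62, 74, 90, 98]

Sorted: [14, 40, 50, 62, 74, 90, 98]


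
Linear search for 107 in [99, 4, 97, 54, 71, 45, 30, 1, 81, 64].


i=0: 99!=107
i=1: 4!=107
i=2: 97!=107
i=3: 54!=107
i=4: 71!=107
i=5: 45!=107
i=6: 30!=107
i=7: 1!=107
i=8: 81!=107
i=9: 64!=107

Not found, 10 comps


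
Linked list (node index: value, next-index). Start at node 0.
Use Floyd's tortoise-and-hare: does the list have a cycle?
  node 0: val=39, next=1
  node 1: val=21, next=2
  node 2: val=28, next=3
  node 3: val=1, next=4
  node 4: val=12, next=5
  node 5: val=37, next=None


Floyd's tortoise (slow, +1) and hare (fast, +2):
  init: slow=0, fast=0
  step 1: slow=1, fast=2
  step 2: slow=2, fast=4
  step 3: fast 4->5->None, no cycle

Cycle: no


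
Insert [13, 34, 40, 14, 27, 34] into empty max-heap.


Insert 13: [13]
Insert 34: [34, 13]
Insert 40: [40, 13, 34]
Insert 14: [40, 14, 34, 13]
Insert 27: [40, 27, 34, 13, 14]
Insert 34: [40, 27, 34, 13, 14, 34]

Final heap: [40, 27, 34, 13, 14, 34]


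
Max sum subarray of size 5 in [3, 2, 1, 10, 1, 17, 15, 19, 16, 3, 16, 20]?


[0:5]: 17
[1:6]: 31
[2:7]: 44
[3:8]: 62
[4:9]: 68
[5:10]: 70
[6:11]: 69
[7:12]: 74

Max: 74 at [7:12]


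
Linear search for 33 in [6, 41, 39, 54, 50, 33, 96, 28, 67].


i=0: 6!=33
i=1: 41!=33
i=2: 39!=33
i=3: 54!=33
i=4: 50!=33
i=5: 33==33 found!

Found at 5, 6 comps


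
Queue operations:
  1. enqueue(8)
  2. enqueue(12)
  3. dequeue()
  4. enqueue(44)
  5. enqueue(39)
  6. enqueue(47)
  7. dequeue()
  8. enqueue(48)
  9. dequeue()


enqueue(8) -> [8]
enqueue(12) -> [8, 12]
dequeue()->8, [12]
enqueue(44) -> [12, 44]
enqueue(39) -> [12, 44, 39]
enqueue(47) -> [12, 44, 39, 47]
dequeue()->12, [44, 39, 47]
enqueue(48) -> [44, 39, 47, 48]
dequeue()->44, [39, 47, 48]

Final queue: [39, 47, 48]


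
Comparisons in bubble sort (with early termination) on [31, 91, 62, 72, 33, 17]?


Algorithm: bubble sort (with early termination)
Input: [31, 91, 62, 72, 33, 17]
Sorted: [17, 31, 33, 62, 72, 91]

15


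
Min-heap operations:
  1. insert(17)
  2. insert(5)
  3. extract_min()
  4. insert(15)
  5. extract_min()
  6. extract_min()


insert(17) -> [17]
insert(5) -> [5, 17]
extract_min()->5, [17]
insert(15) -> [15, 17]
extract_min()->15, [17]
extract_min()->17, []

Final heap: []


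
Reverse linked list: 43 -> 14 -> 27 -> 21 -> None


Step 1: curr=43, set curr.next=prev(None) | reversed so far: 43
Step 2: curr=14, set curr.next=prev(43) | reversed so far: 14 -> 43
Step 3: curr=27, set curr.next=prev(14) | reversed so far: 27 -> 14 -> 43
Step 4: curr=21, set curr.next=prev(27) | reversed so far: 21 -> 27 -> 14 -> 43

21 -> 27 -> 14 -> 43 -> None


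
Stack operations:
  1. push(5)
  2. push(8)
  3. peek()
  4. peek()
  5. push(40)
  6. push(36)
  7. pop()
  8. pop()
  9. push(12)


push(5) -> [5]
push(8) -> [5, 8]
peek()->8
peek()->8
push(40) -> [5, 8, 40]
push(36) -> [5, 8, 40, 36]
pop()->36, [5, 8, 40]
pop()->40, [5, 8]
push(12) -> [5, 8, 12]

Final stack: [5, 8, 12]


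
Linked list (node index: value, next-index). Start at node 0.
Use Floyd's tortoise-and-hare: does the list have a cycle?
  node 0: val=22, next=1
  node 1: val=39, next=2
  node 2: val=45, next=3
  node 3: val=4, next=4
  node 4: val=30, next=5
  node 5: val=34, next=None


Floyd's tortoise (slow, +1) and hare (fast, +2):
  init: slow=0, fast=0
  step 1: slow=1, fast=2
  step 2: slow=2, fast=4
  step 3: fast 4->5->None, no cycle

Cycle: no


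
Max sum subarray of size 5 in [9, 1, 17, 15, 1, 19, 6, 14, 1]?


[0:5]: 43
[1:6]: 53
[2:7]: 58
[3:8]: 55
[4:9]: 41

Max: 58 at [2:7]


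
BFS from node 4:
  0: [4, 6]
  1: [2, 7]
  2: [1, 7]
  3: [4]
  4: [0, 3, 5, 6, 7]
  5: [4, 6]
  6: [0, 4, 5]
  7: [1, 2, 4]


Visit 4, enqueue [0, 3, 5, 6, 7]
Visit 0, enqueue []
Visit 3, enqueue []
Visit 5, enqueue []
Visit 6, enqueue []
Visit 7, enqueue [1, 2]
Visit 1, enqueue []
Visit 2, enqueue []

BFS order: [4, 0, 3, 5, 6, 7, 1, 2]
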